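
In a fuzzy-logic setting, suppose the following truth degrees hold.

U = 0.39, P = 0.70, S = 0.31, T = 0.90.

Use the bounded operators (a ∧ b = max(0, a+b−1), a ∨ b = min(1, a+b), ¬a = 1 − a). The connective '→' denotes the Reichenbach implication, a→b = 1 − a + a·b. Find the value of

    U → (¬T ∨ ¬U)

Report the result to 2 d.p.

0.89

¬T = 1 − 0.90 = 0.10
¬U = 1 − 0.39 = 0.61
¬T ∨ ¬U = min(1, a+b) on (0.10, 0.61) = 0.71
U → (¬T ∨ ¬U)  [Reichenbach: 1 − a + a·b] with a=0.39, b=0.71 → 0.89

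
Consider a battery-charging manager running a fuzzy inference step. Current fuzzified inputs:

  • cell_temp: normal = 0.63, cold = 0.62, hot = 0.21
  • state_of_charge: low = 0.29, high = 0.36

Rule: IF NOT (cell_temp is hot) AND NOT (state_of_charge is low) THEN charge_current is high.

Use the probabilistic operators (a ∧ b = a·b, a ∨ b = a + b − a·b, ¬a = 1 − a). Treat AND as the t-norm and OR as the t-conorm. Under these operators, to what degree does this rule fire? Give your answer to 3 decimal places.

firing strength: ¬hot=1−0.21=0.79, ¬low=1−0.29=0.71; AND[a·b] → w = 0.5609

0.561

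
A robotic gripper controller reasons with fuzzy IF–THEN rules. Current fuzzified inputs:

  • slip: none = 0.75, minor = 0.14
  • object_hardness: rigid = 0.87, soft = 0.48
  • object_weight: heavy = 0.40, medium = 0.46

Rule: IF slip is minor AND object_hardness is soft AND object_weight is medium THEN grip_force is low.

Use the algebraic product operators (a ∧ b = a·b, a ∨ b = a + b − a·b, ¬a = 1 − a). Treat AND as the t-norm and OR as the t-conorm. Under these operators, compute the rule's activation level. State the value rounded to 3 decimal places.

firing strength: minor=0.14, soft=0.48, medium=0.46; AND[a·b] → w = 0.0309

0.031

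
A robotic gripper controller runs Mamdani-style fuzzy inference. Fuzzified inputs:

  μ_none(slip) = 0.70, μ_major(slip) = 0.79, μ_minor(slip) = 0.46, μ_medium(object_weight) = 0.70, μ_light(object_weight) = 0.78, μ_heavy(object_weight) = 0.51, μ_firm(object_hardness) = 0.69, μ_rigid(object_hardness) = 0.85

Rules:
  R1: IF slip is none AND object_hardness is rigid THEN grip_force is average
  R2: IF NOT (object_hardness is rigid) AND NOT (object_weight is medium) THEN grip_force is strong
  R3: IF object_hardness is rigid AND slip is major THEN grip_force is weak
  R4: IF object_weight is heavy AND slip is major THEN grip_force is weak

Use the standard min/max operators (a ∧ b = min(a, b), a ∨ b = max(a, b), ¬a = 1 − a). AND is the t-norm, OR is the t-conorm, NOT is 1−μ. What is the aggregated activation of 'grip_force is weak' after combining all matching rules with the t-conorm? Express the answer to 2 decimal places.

R1: none=0.70, rigid=0.85; AND[min(a, b)] → w = 0.70
R2: ¬rigid=1−0.85=0.15, ¬medium=1−0.70=0.30; AND[min(a, b)] → w = 0.15
R3: rigid=0.85, major=0.79; AND[min(a, b)] → w = 0.79
R4: heavy=0.51, major=0.79; AND[min(a, b)] → w = 0.51
Rules with consequent 'weak': {R3, R4} → strengths 0.79, 0.51
Aggregate via t-conorm [max(a, b)]: 0.79

0.79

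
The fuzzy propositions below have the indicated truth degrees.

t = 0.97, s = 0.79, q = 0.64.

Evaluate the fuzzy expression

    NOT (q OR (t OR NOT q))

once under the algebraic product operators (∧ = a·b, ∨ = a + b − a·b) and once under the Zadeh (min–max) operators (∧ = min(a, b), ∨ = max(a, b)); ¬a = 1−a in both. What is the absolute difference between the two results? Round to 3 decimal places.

0.023

Under algebraic product:
  NOT q = 1 − 0.6400 = 0.3600
  t OR NOT q = a + b − a·b on (0.9700, 0.3600) = 0.9808
  q OR (t OR NOT q) = a + b − a·b on (0.6400, 0.9808) = 0.9931
  NOT (q OR (t OR NOT q)) = 1 − 0.9931 = 0.0069
  → value = 0.0069
Under Zadeh (min–max):
  NOT q = 1 − 0.64 = 0.36
  t OR NOT q = max(a, b) on (0.97, 0.36) = 0.97
  q OR (t OR NOT q) = max(a, b) on (0.64, 0.97) = 0.97
  NOT (q OR (t OR NOT q)) = 1 − 0.97 = 0.03
  → value = 0.0300
|0.0069 − 0.0300| = 0.023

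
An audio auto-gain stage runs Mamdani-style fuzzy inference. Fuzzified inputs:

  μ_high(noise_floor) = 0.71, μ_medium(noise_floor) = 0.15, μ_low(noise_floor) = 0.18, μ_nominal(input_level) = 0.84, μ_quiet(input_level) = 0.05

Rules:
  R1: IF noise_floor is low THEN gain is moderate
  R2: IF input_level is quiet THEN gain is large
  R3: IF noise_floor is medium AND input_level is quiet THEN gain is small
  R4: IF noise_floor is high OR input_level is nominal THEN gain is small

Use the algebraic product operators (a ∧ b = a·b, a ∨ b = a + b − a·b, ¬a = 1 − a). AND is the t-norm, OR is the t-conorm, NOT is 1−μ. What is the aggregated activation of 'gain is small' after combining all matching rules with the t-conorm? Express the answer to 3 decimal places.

0.954

R1: low=0.18 → w = 0.1800
R2: quiet=0.05 → w = 0.0500
R3: medium=0.15, quiet=0.05; AND[a·b] → w = 0.0075
R4: high=0.71, nominal=0.84; OR[a + b − a·b] → w = 0.9536
Rules with consequent 'small': {R3, R4} → strengths 0.0075, 0.9536
Aggregate via t-conorm [a + b − a·b]: 0.9539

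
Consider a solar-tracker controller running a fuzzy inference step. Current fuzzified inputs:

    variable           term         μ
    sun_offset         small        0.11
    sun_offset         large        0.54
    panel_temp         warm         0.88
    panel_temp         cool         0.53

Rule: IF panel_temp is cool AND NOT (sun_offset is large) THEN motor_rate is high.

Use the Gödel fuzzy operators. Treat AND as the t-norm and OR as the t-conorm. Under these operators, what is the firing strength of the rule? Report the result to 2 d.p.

0.46

firing strength: cool=0.53, ¬large=1−0.54=0.46; AND[min(a, b)] → w = 0.46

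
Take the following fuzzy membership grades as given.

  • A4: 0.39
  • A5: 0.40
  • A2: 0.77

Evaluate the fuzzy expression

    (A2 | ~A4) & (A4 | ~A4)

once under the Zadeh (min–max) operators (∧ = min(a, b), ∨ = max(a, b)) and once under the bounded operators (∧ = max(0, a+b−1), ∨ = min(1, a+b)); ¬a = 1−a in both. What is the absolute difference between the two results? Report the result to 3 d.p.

0.390

Under Zadeh (min–max):
  ~A4 = 1 − 0.39 = 0.61
  A2 | ~A4 = max(a, b) on (0.77, 0.61) = 0.77
  ~A4 = 1 − 0.39 = 0.61
  A4 | ~A4 = max(a, b) on (0.39, 0.61) = 0.61
  (A2 | ~A4) & (A4 | ~A4) = min(a, b) on (0.77, 0.61) = 0.61
  → value = 0.6100
Under bounded:
  ~A4 = 1 − 0.39 = 0.61
  A2 | ~A4 = min(1, a+b) on (0.77, 0.61) = 1.00
  ~A4 = 1 − 0.39 = 0.61
  A4 | ~A4 = min(1, a+b) on (0.39, 0.61) = 1.00
  (A2 | ~A4) & (A4 | ~A4) = max(0, a+b−1) on (1.00, 1.00) = 1.00
  → value = 1.0000
|0.6100 − 1.0000| = 0.390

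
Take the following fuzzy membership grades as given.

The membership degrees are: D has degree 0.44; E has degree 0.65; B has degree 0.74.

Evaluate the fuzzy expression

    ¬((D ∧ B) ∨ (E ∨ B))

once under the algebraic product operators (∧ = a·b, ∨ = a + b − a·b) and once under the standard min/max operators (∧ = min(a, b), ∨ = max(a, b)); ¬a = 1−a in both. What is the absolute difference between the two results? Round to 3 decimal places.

0.199

Under algebraic product:
  D ∧ B = a·b on (0.4400, 0.7400) = 0.3256
  E ∨ B = a + b − a·b on (0.6500, 0.7400) = 0.9090
  (D ∧ B) ∨ (E ∨ B) = a + b − a·b on (0.3256, 0.9090) = 0.9386
  ¬((D ∧ B) ∨ (E ∨ B)) = 1 − 0.9386 = 0.0614
  → value = 0.0614
Under standard min/max:
  D ∧ B = min(a, b) on (0.44, 0.74) = 0.44
  E ∨ B = max(a, b) on (0.65, 0.74) = 0.74
  (D ∧ B) ∨ (E ∨ B) = max(a, b) on (0.44, 0.74) = 0.74
  ¬((D ∧ B) ∨ (E ∨ B)) = 1 − 0.74 = 0.26
  → value = 0.2600
|0.0614 − 0.2600| = 0.199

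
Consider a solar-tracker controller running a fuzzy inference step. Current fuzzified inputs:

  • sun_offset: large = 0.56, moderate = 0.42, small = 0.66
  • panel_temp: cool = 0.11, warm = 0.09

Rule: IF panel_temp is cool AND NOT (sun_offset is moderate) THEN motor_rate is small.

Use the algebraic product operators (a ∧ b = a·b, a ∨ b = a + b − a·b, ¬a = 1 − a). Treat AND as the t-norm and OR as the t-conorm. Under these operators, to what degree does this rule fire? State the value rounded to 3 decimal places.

firing strength: cool=0.11, ¬moderate=1−0.42=0.58; AND[a·b] → w = 0.0638

0.064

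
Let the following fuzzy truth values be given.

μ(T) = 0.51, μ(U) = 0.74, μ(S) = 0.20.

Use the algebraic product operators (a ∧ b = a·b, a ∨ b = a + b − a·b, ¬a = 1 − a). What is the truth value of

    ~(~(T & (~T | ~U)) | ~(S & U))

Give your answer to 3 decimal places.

~T = 1 − 0.5100 = 0.4900
~U = 1 − 0.7400 = 0.2600
~T | ~U = a + b − a·b on (0.4900, 0.2600) = 0.6226
T & (~T | ~U) = a·b on (0.5100, 0.6226) = 0.3175
~(T & (~T | ~U)) = 1 − 0.3175 = 0.6825
S & U = a·b on (0.2000, 0.7400) = 0.1480
~(S & U) = 1 − 0.1480 = 0.8520
~(T & (~T | ~U)) | ~(S & U) = a + b − a·b on (0.6825, 0.8520) = 0.9530
~(~(T & (~T | ~U)) | ~(S & U)) = 1 − 0.9530 = 0.0470

0.047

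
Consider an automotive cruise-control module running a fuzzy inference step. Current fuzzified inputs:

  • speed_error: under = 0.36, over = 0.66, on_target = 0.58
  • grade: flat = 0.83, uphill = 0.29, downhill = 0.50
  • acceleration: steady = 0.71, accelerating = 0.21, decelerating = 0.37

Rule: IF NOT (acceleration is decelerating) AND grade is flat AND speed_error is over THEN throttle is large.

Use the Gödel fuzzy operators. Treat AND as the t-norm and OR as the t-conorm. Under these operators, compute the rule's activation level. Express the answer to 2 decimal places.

firing strength: ¬decelerating=1−0.37=0.63, flat=0.83, over=0.66; AND[min(a, b)] → w = 0.63

0.63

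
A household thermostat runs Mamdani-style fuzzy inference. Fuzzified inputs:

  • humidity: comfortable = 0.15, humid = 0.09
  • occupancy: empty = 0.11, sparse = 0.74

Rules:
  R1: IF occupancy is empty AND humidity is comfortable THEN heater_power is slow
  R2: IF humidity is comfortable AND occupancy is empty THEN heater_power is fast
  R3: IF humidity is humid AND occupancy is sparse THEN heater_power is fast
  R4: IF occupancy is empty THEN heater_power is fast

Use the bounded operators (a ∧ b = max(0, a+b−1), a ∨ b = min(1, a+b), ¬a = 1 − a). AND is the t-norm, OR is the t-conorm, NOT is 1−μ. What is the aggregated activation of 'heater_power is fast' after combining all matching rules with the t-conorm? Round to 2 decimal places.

0.11

R1: empty=0.11, comfortable=0.15; AND[max(0, a+b−1)] → w = 0.00
R2: comfortable=0.15, empty=0.11; AND[max(0, a+b−1)] → w = 0.00
R3: humid=0.09, sparse=0.74; AND[max(0, a+b−1)] → w = 0.00
R4: empty=0.11 → w = 0.11
Rules with consequent 'fast': {R2, R3, R4} → strengths 0.00, 0.00, 0.11
Aggregate via t-conorm [min(1, a+b)]: 0.11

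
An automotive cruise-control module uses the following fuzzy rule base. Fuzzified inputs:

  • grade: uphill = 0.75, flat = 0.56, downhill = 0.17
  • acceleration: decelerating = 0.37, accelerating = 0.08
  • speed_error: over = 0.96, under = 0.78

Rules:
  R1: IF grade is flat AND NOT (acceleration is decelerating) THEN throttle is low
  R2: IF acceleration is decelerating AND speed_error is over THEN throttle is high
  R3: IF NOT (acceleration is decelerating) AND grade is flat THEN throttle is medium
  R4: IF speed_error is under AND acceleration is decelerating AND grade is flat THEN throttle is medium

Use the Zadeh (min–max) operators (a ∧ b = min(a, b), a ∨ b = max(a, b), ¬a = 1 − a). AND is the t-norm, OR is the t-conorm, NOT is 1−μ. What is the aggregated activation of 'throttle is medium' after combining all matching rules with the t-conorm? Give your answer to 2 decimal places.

R1: flat=0.56, ¬decelerating=1−0.37=0.63; AND[min(a, b)] → w = 0.56
R2: decelerating=0.37, over=0.96; AND[min(a, b)] → w = 0.37
R3: ¬decelerating=1−0.37=0.63, flat=0.56; AND[min(a, b)] → w = 0.56
R4: under=0.78, decelerating=0.37, flat=0.56; AND[min(a, b)] → w = 0.37
Rules with consequent 'medium': {R3, R4} → strengths 0.56, 0.37
Aggregate via t-conorm [max(a, b)]: 0.56

0.56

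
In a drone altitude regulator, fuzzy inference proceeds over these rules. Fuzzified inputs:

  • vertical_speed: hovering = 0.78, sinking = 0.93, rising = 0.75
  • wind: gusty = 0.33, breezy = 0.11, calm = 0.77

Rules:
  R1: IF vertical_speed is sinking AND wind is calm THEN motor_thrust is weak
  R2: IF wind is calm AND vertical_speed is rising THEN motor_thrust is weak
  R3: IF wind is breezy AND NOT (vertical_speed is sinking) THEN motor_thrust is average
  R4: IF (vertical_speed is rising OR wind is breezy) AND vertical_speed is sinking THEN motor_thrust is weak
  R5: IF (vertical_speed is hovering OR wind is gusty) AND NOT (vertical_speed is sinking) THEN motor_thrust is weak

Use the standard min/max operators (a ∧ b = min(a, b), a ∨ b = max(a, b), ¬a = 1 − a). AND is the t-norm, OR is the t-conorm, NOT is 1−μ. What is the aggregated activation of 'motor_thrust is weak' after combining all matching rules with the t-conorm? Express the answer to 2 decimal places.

0.77

R1: sinking=0.93, calm=0.77; AND[min(a, b)] → w = 0.77
R2: calm=0.77, rising=0.75; AND[min(a, b)] → w = 0.75
R3: breezy=0.11, ¬sinking=1−0.93=0.07; AND[min(a, b)] → w = 0.07
R4: (rising=0.75 OR breezy=0.11) = 0.75; AND[min(a, b)] with sinking=0.93 → w = 0.75
R5: (hovering=0.78 OR gusty=0.33) = 0.78; AND[min(a, b)] with ¬sinking=1−0.93=0.07 → w = 0.07
Rules with consequent 'weak': {R1, R2, R4, R5} → strengths 0.77, 0.75, 0.75, 0.07
Aggregate via t-conorm [max(a, b)]: 0.77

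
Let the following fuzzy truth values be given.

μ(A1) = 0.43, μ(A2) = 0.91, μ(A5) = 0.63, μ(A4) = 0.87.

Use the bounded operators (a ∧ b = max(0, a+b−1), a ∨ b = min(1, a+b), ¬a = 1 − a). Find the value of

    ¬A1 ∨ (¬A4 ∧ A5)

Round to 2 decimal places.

¬A1 = 1 − 0.43 = 0.57
¬A4 = 1 − 0.87 = 0.13
¬A4 ∧ A5 = max(0, a+b−1) on (0.13, 0.63) = 0.00
¬A1 ∨ (¬A4 ∧ A5) = min(1, a+b) on (0.57, 0.00) = 0.57

0.57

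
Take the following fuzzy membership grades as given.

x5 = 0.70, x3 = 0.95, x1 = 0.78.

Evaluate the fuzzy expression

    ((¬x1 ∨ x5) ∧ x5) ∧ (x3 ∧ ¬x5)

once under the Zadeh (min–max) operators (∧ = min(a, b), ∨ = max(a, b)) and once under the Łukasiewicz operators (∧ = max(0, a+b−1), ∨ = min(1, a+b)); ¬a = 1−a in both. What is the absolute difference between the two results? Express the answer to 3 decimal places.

0.300

Under Zadeh (min–max):
  ¬x1 = 1 − 0.78 = 0.22
  ¬x1 ∨ x5 = max(a, b) on (0.22, 0.70) = 0.70
  (¬x1 ∨ x5) ∧ x5 = min(a, b) on (0.70, 0.70) = 0.70
  ¬x5 = 1 − 0.70 = 0.30
  x3 ∧ ¬x5 = min(a, b) on (0.95, 0.30) = 0.30
  ((¬x1 ∨ x5) ∧ x5) ∧ (x3 ∧ ¬x5) = min(a, b) on (0.70, 0.30) = 0.30
  → value = 0.3000
Under Łukasiewicz:
  ¬x1 = 1 − 0.78 = 0.22
  ¬x1 ∨ x5 = min(1, a+b) on (0.22, 0.70) = 0.92
  (¬x1 ∨ x5) ∧ x5 = max(0, a+b−1) on (0.92, 0.70) = 0.62
  ¬x5 = 1 − 0.70 = 0.30
  x3 ∧ ¬x5 = max(0, a+b−1) on (0.95, 0.30) = 0.25
  ((¬x1 ∨ x5) ∧ x5) ∧ (x3 ∧ ¬x5) = max(0, a+b−1) on (0.62, 0.25) = 0.00
  → value = 0.0000
|0.3000 − 0.0000| = 0.300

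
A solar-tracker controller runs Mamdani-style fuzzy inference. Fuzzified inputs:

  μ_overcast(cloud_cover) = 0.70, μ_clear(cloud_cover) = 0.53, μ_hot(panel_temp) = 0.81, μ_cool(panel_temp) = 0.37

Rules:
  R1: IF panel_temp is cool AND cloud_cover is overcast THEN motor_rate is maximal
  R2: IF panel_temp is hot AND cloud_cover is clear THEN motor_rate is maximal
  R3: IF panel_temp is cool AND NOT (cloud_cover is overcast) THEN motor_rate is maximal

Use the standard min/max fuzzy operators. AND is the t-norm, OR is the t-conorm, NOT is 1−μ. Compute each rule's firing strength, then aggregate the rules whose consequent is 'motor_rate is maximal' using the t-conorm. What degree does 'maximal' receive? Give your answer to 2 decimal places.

0.53

R1: cool=0.37, overcast=0.70; AND[min(a, b)] → w = 0.37
R2: hot=0.81, clear=0.53; AND[min(a, b)] → w = 0.53
R3: cool=0.37, ¬overcast=1−0.70=0.30; AND[min(a, b)] → w = 0.30
Rules with consequent 'maximal': {R1, R2, R3} → strengths 0.37, 0.53, 0.30
Aggregate via t-conorm [max(a, b)]: 0.53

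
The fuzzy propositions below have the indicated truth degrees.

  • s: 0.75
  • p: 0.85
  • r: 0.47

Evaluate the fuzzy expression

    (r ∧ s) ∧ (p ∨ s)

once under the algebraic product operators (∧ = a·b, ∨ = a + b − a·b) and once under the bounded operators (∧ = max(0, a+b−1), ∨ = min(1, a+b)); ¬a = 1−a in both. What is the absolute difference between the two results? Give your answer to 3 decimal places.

0.119

Under algebraic product:
  r ∧ s = a·b on (0.4700, 0.7500) = 0.3525
  p ∨ s = a + b − a·b on (0.8500, 0.7500) = 0.9625
  (r ∧ s) ∧ (p ∨ s) = a·b on (0.3525, 0.9625) = 0.3393
  → value = 0.3393
Under bounded:
  r ∧ s = max(0, a+b−1) on (0.47, 0.75) = 0.22
  p ∨ s = min(1, a+b) on (0.85, 0.75) = 1.00
  (r ∧ s) ∧ (p ∨ s) = max(0, a+b−1) on (0.22, 1.00) = 0.22
  → value = 0.2200
|0.3393 − 0.2200| = 0.119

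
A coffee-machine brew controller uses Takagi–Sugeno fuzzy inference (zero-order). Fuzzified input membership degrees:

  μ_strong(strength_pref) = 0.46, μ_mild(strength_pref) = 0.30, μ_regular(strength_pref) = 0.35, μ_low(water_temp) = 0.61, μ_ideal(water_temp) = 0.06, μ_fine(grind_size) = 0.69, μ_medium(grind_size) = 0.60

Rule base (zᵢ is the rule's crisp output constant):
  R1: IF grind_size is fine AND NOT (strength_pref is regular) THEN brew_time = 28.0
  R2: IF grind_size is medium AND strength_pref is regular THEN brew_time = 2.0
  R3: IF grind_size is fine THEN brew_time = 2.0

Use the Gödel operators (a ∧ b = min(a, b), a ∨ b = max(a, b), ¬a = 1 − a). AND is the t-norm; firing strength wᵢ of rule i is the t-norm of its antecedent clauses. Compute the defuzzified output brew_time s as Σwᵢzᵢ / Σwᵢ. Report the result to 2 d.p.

R1 (z=28.0): fine=0.69, ¬regular=1−0.35=0.65; AND[min(a, b)] → w = 0.65
R2 (z=2.0): medium=0.60, regular=0.35; AND[min(a, b)] → w = 0.35
R3 (z=2.0): fine=0.69 → w = 0.69
Weighted average = (0.65·28.0 + 0.35·2.0 + 0.69·2.0) / (0.65 + 0.35 + 0.69)
  = 20.2800 / 1.6900 = 12.00

12.00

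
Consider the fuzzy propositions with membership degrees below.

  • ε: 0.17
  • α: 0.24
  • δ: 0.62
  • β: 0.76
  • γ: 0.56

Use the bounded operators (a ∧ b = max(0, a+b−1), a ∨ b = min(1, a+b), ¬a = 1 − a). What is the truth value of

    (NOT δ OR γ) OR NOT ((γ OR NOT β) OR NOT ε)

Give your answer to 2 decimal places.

0.94

NOT δ = 1 − 0.62 = 0.38
NOT δ OR γ = min(1, a+b) on (0.38, 0.56) = 0.94
NOT β = 1 − 0.76 = 0.24
γ OR NOT β = min(1, a+b) on (0.56, 0.24) = 0.80
NOT ε = 1 − 0.17 = 0.83
(γ OR NOT β) OR NOT ε = min(1, a+b) on (0.80, 0.83) = 1.00
NOT ((γ OR NOT β) OR NOT ε) = 1 − 1.00 = 0.00
(NOT δ OR γ) OR NOT ((γ OR NOT β) OR NOT ε) = min(1, a+b) on (0.94, 0.00) = 0.94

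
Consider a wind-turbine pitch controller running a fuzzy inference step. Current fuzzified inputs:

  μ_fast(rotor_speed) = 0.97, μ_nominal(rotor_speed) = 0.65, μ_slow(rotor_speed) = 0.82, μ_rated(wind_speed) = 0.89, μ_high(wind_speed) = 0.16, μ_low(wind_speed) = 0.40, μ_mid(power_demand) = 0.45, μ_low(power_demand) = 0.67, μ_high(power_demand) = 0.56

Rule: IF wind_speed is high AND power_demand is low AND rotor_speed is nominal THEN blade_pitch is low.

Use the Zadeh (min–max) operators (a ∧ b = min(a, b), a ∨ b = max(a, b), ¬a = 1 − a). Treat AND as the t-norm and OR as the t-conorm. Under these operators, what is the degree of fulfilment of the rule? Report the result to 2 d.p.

0.16

firing strength: high=0.16, low=0.67, nominal=0.65; AND[min(a, b)] → w = 0.16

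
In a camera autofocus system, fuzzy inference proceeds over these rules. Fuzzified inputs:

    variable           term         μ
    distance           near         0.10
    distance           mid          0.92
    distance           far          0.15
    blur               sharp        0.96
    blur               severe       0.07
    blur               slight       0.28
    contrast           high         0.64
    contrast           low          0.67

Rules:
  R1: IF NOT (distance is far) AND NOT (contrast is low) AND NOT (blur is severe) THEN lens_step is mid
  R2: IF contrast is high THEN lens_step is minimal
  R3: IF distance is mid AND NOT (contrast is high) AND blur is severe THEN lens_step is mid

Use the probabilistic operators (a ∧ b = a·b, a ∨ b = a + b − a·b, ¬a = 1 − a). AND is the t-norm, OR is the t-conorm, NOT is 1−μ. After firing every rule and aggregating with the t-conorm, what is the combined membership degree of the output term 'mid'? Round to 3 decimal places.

R1: ¬far=1−0.15=0.85, ¬low=1−0.67=0.33, ¬severe=1−0.07=0.93; AND[a·b] → w = 0.2609
R2: high=0.64 → w = 0.6400
R3: mid=0.92, ¬high=1−0.64=0.36, severe=0.07; AND[a·b] → w = 0.0232
Rules with consequent 'mid': {R1, R3} → strengths 0.2609, 0.0232
Aggregate via t-conorm [a + b − a·b]: 0.2780

0.278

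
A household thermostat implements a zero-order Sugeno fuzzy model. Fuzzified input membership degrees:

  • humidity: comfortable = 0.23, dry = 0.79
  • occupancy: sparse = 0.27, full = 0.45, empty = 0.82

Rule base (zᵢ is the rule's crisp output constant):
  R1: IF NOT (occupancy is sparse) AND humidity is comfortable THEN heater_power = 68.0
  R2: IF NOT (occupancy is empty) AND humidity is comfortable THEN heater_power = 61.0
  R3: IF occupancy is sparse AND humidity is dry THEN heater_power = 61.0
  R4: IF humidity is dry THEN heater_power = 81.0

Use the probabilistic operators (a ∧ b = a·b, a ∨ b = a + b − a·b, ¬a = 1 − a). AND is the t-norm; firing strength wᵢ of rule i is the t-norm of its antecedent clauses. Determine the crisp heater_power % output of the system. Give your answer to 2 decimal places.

R1 (z=68.0): ¬sparse=1−0.27=0.73, comfortable=0.23; AND[a·b] → w = 0.1679
R2 (z=61.0): ¬empty=1−0.82=0.18, comfortable=0.23; AND[a·b] → w = 0.0414
R3 (z=61.0): sparse=0.27, dry=0.79; AND[a·b] → w = 0.2133
R4 (z=81.0): dry=0.79 → w = 0.7900
Weighted average = (0.1679·68.0 + 0.0414·61.0 + 0.2133·61.0 + 0.7900·81.0) / (0.1679 + 0.0414 + 0.2133 + 0.7900)
  = 90.9439 / 1.2126 = 75.00

75.00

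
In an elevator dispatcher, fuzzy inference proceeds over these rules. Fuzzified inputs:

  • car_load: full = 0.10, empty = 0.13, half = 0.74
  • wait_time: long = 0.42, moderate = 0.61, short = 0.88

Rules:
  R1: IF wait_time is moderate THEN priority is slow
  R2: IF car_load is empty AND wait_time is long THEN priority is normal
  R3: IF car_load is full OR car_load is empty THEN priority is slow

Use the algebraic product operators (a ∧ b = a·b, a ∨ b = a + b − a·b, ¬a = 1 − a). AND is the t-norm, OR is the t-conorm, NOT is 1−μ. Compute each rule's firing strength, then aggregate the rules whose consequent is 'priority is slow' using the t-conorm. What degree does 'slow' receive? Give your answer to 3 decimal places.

0.695

R1: moderate=0.61 → w = 0.6100
R2: empty=0.13, long=0.42; AND[a·b] → w = 0.0546
R3: full=0.10, empty=0.13; OR[a + b − a·b] → w = 0.2170
Rules with consequent 'slow': {R1, R3} → strengths 0.6100, 0.2170
Aggregate via t-conorm [a + b − a·b]: 0.6946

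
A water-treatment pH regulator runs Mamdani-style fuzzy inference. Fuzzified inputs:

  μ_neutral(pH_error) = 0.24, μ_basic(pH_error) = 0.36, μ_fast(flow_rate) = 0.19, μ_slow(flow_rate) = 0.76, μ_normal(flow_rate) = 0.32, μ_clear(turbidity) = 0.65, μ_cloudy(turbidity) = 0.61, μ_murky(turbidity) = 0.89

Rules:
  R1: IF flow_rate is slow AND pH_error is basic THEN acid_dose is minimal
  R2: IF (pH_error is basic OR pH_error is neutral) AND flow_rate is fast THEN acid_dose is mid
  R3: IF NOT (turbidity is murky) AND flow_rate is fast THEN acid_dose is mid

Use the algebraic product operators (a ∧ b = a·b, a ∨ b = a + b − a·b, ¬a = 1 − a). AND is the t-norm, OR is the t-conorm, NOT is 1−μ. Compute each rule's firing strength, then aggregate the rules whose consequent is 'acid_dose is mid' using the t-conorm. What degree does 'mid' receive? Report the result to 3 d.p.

0.116

R1: slow=0.76, basic=0.36; AND[a·b] → w = 0.2736
R2: (basic=0.36 OR neutral=0.24) = 0.5136; AND[a·b] with fast=0.19 → w = 0.0976
R3: ¬murky=1−0.89=0.11, fast=0.19; AND[a·b] → w = 0.0209
Rules with consequent 'mid': {R2, R3} → strengths 0.0976, 0.0209
Aggregate via t-conorm [a + b − a·b]: 0.1164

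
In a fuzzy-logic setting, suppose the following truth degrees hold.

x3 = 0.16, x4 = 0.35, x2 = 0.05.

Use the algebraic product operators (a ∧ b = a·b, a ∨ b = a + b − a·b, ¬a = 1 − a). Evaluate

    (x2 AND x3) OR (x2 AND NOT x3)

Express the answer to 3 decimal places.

x2 AND x3 = a·b on (0.0500, 0.1600) = 0.0080
NOT x3 = 1 − 0.1600 = 0.8400
x2 AND NOT x3 = a·b on (0.0500, 0.8400) = 0.0420
(x2 AND x3) OR (x2 AND NOT x3) = a + b − a·b on (0.0080, 0.0420) = 0.0497

0.050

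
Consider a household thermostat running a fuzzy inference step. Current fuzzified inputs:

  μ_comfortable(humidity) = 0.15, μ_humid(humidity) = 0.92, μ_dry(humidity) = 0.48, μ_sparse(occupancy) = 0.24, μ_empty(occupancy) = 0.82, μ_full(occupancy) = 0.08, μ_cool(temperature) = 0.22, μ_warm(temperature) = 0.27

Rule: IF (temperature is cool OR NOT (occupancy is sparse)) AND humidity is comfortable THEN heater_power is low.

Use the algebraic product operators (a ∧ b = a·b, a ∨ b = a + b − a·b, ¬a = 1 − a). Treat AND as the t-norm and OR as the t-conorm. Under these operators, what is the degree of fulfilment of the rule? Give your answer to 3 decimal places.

firing strength: (cool=0.22 OR ¬sparse=1−0.24=0.76) = 0.8128; AND[a·b] with comfortable=0.15 → w = 0.1219

0.122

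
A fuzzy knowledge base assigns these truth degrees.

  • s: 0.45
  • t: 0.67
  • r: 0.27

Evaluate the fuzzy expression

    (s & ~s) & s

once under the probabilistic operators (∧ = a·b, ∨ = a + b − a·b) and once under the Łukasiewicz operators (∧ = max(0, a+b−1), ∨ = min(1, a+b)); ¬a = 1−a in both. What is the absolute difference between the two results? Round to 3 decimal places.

Under probabilistic:
  ~s = 1 − 0.4500 = 0.5500
  s & ~s = a·b on (0.4500, 0.5500) = 0.2475
  (s & ~s) & s = a·b on (0.2475, 0.4500) = 0.1114
  → value = 0.1114
Under Łukasiewicz:
  ~s = 1 − 0.45 = 0.55
  s & ~s = max(0, a+b−1) on (0.45, 0.55) = 0.00
  (s & ~s) & s = max(0, a+b−1) on (0.00, 0.45) = 0.00
  → value = 0.0000
|0.1114 − 0.0000| = 0.111

0.111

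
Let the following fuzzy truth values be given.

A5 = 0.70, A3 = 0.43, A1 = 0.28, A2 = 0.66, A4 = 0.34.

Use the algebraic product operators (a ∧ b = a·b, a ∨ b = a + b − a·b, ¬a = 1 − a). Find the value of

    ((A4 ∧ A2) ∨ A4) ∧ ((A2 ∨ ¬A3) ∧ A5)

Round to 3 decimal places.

0.292

A4 ∧ A2 = a·b on (0.3400, 0.6600) = 0.2244
(A4 ∧ A2) ∨ A4 = a + b − a·b on (0.2244, 0.3400) = 0.4881
¬A3 = 1 − 0.4300 = 0.5700
A2 ∨ ¬A3 = a + b − a·b on (0.6600, 0.5700) = 0.8538
(A2 ∨ ¬A3) ∧ A5 = a·b on (0.8538, 0.7000) = 0.5977
((A4 ∧ A2) ∨ A4) ∧ ((A2 ∨ ¬A3) ∧ A5) = a·b on (0.4881, 0.5977) = 0.2917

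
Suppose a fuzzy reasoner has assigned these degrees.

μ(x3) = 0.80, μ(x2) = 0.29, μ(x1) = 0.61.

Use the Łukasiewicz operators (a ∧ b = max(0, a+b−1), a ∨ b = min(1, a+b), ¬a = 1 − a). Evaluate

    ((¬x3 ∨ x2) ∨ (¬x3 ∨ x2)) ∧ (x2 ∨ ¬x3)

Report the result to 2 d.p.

¬x3 = 1 − 0.80 = 0.20
¬x3 ∨ x2 = min(1, a+b) on (0.20, 0.29) = 0.49
¬x3 = 1 − 0.80 = 0.20
¬x3 ∨ x2 = min(1, a+b) on (0.20, 0.29) = 0.49
(¬x3 ∨ x2) ∨ (¬x3 ∨ x2) = min(1, a+b) on (0.49, 0.49) = 0.98
¬x3 = 1 − 0.80 = 0.20
x2 ∨ ¬x3 = min(1, a+b) on (0.29, 0.20) = 0.49
((¬x3 ∨ x2) ∨ (¬x3 ∨ x2)) ∧ (x2 ∨ ¬x3) = max(0, a+b−1) on (0.98, 0.49) = 0.47

0.47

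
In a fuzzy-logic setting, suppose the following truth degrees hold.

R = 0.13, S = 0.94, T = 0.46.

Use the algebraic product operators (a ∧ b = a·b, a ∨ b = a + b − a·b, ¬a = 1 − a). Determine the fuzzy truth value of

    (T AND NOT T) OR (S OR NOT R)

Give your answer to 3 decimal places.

NOT T = 1 − 0.4600 = 0.5400
T AND NOT T = a·b on (0.4600, 0.5400) = 0.2484
NOT R = 1 − 0.1300 = 0.8700
S OR NOT R = a + b − a·b on (0.9400, 0.8700) = 0.9922
(T AND NOT T) OR (S OR NOT R) = a + b − a·b on (0.2484, 0.9922) = 0.9941

0.994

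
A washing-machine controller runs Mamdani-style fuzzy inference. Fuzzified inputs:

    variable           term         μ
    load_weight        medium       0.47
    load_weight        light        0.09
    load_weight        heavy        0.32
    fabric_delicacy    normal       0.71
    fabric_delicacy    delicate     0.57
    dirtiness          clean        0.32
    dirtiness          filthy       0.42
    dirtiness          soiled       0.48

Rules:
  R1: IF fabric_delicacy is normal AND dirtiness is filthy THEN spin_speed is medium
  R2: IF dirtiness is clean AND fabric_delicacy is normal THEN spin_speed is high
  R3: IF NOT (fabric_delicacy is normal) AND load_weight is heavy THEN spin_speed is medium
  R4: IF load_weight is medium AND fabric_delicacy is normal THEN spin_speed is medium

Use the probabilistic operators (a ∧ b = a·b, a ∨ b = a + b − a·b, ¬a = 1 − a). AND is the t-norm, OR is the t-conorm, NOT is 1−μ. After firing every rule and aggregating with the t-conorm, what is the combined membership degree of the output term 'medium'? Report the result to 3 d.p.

0.576

R1: normal=0.71, filthy=0.42; AND[a·b] → w = 0.2982
R2: clean=0.32, normal=0.71; AND[a·b] → w = 0.2272
R3: ¬normal=1−0.71=0.29, heavy=0.32; AND[a·b] → w = 0.0928
R4: medium=0.47, normal=0.71; AND[a·b] → w = 0.3337
Rules with consequent 'medium': {R1, R3, R4} → strengths 0.2982, 0.0928, 0.3337
Aggregate via t-conorm [a + b − a·b]: 0.5758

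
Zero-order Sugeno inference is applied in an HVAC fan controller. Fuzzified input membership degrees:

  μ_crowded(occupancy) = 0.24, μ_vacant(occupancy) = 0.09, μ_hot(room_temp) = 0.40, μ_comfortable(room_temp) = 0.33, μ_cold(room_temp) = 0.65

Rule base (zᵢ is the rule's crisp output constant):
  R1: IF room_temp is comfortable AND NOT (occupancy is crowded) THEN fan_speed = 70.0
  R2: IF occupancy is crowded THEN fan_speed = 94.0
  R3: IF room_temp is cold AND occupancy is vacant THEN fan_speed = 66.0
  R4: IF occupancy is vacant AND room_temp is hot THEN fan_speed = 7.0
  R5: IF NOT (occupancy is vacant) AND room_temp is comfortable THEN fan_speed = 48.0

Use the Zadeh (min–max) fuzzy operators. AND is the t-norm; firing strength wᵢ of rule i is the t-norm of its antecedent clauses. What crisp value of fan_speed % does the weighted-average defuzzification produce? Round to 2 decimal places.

63.03

R1 (z=70.0): comfortable=0.33, ¬crowded=1−0.24=0.76; AND[min(a, b)] → w = 0.33
R2 (z=94.0): crowded=0.24 → w = 0.24
R3 (z=66.0): cold=0.65, vacant=0.09; AND[min(a, b)] → w = 0.09
R4 (z=7.0): vacant=0.09, hot=0.40; AND[min(a, b)] → w = 0.09
R5 (z=48.0): ¬vacant=1−0.09=0.91, comfortable=0.33; AND[min(a, b)] → w = 0.33
Weighted average = (0.33·70.0 + 0.24·94.0 + 0.09·66.0 + 0.09·7.0 + 0.33·48.0) / (0.33 + 0.24 + 0.09 + 0.09 + 0.33)
  = 68.0700 / 1.0800 = 63.03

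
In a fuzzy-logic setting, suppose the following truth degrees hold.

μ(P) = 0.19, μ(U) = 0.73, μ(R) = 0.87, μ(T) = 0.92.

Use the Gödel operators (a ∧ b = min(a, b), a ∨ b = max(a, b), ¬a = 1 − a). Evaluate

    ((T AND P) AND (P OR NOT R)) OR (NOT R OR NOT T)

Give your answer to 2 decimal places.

T AND P = min(a, b) on (0.92, 0.19) = 0.19
NOT R = 1 − 0.87 = 0.13
P OR NOT R = max(a, b) on (0.19, 0.13) = 0.19
(T AND P) AND (P OR NOT R) = min(a, b) on (0.19, 0.19) = 0.19
NOT R = 1 − 0.87 = 0.13
NOT T = 1 − 0.92 = 0.08
NOT R OR NOT T = max(a, b) on (0.13, 0.08) = 0.13
((T AND P) AND (P OR NOT R)) OR (NOT R OR NOT T) = max(a, b) on (0.19, 0.13) = 0.19

0.19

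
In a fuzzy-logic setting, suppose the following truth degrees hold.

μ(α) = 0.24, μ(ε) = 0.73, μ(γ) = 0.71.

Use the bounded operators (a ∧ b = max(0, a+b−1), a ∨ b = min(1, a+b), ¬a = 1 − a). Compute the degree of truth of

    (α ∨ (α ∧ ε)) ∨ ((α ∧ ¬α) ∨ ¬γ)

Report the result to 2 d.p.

α ∧ ε = max(0, a+b−1) on (0.24, 0.73) = 0.00
α ∨ (α ∧ ε) = min(1, a+b) on (0.24, 0.00) = 0.24
¬α = 1 − 0.24 = 0.76
α ∧ ¬α = max(0, a+b−1) on (0.24, 0.76) = 0.00
¬γ = 1 − 0.71 = 0.29
(α ∧ ¬α) ∨ ¬γ = min(1, a+b) on (0.00, 0.29) = 0.29
(α ∨ (α ∧ ε)) ∨ ((α ∧ ¬α) ∨ ¬γ) = min(1, a+b) on (0.24, 0.29) = 0.53

0.53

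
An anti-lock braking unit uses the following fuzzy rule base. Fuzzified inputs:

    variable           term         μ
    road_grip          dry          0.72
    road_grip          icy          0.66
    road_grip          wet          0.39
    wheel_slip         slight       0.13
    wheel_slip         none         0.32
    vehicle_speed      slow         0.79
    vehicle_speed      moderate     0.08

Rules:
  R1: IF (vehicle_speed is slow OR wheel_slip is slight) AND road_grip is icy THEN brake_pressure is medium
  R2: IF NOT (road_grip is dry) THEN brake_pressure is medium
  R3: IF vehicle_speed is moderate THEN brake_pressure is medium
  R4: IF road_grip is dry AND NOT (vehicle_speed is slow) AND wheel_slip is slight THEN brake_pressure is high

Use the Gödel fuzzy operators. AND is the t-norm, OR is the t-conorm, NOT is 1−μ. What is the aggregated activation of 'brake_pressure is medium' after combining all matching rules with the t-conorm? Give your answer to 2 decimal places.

0.66

R1: (slow=0.79 OR slight=0.13) = 0.79; AND[min(a, b)] with icy=0.66 → w = 0.66
R2: ¬dry=1−0.72=0.28 → w = 0.28
R3: moderate=0.08 → w = 0.08
R4: dry=0.72, ¬slow=1−0.79=0.21, slight=0.13; AND[min(a, b)] → w = 0.13
Rules with consequent 'medium': {R1, R2, R3} → strengths 0.66, 0.28, 0.08
Aggregate via t-conorm [max(a, b)]: 0.66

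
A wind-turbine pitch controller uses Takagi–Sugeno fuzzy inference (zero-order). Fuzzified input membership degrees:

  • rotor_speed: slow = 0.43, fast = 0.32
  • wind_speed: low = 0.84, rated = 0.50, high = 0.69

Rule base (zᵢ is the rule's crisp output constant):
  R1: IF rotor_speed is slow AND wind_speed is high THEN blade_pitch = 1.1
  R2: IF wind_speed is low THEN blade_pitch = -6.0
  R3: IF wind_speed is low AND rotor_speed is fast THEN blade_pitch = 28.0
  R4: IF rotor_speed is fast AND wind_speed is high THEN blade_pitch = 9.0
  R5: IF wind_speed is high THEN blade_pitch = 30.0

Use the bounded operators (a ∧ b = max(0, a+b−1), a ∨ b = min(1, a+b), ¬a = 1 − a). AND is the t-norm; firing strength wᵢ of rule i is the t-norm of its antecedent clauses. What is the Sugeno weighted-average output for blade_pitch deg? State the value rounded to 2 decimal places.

R1 (z=1.1): slow=0.43, high=0.69; AND[max(0, a+b−1)] → w = 0.12
R2 (z=-6.0): low=0.84 → w = 0.84
R3 (z=28.0): low=0.84, fast=0.32; AND[max(0, a+b−1)] → w = 0.16
R4 (z=9.0): fast=0.32, high=0.69; AND[max(0, a+b−1)] → w = 0.01
R5 (z=30.0): high=0.69 → w = 0.69
Weighted average = (0.12·1.1 + 0.84·-6.0 + 0.16·28.0 + 0.01·9.0 + 0.69·30.0) / (0.12 + 0.84 + 0.16 + 0.01 + 0.69)
  = 20.3620 / 1.8200 = 11.19

11.19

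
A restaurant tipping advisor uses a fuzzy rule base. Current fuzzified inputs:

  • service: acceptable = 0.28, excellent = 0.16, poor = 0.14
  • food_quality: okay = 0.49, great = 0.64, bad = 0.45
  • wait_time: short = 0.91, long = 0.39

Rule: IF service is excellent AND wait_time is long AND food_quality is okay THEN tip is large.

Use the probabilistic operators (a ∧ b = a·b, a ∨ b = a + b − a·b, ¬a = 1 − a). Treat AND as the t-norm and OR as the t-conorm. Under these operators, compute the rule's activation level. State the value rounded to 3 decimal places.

firing strength: excellent=0.16, long=0.39, okay=0.49; AND[a·b] → w = 0.0306

0.031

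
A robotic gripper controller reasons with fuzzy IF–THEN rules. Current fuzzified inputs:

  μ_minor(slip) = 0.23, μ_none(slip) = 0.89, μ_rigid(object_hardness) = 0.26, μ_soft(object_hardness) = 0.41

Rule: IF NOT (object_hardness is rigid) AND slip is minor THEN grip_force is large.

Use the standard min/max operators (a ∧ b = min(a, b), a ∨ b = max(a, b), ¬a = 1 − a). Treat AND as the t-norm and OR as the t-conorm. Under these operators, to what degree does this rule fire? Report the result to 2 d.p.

0.23

firing strength: ¬rigid=1−0.26=0.74, minor=0.23; AND[min(a, b)] → w = 0.23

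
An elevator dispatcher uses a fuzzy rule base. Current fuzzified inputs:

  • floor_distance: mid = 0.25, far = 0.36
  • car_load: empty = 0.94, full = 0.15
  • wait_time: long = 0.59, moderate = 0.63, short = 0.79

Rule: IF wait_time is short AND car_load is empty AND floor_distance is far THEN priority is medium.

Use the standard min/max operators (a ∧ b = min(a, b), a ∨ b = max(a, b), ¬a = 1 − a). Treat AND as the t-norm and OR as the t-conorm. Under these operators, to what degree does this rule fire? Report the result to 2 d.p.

firing strength: short=0.79, empty=0.94, far=0.36; AND[min(a, b)] → w = 0.36

0.36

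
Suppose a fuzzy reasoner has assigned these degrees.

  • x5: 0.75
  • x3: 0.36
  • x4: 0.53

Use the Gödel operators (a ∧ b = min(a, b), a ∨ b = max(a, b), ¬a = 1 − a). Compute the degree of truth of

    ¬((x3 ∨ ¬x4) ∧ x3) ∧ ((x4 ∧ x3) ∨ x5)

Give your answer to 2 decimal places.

0.64

¬x4 = 1 − 0.53 = 0.47
x3 ∨ ¬x4 = max(a, b) on (0.36, 0.47) = 0.47
(x3 ∨ ¬x4) ∧ x3 = min(a, b) on (0.47, 0.36) = 0.36
¬((x3 ∨ ¬x4) ∧ x3) = 1 − 0.36 = 0.64
x4 ∧ x3 = min(a, b) on (0.53, 0.36) = 0.36
(x4 ∧ x3) ∨ x5 = max(a, b) on (0.36, 0.75) = 0.75
¬((x3 ∨ ¬x4) ∧ x3) ∧ ((x4 ∧ x3) ∨ x5) = min(a, b) on (0.64, 0.75) = 0.64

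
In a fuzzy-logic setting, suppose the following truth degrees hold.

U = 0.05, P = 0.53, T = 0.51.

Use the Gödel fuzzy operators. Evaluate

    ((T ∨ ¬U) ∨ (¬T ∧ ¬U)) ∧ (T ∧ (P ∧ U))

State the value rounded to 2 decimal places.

0.05

¬U = 1 − 0.05 = 0.95
T ∨ ¬U = max(a, b) on (0.51, 0.95) = 0.95
¬T = 1 − 0.51 = 0.49
¬U = 1 − 0.05 = 0.95
¬T ∧ ¬U = min(a, b) on (0.49, 0.95) = 0.49
(T ∨ ¬U) ∨ (¬T ∧ ¬U) = max(a, b) on (0.95, 0.49) = 0.95
P ∧ U = min(a, b) on (0.53, 0.05) = 0.05
T ∧ (P ∧ U) = min(a, b) on (0.51, 0.05) = 0.05
((T ∨ ¬U) ∨ (¬T ∧ ¬U)) ∧ (T ∧ (P ∧ U)) = min(a, b) on (0.95, 0.05) = 0.05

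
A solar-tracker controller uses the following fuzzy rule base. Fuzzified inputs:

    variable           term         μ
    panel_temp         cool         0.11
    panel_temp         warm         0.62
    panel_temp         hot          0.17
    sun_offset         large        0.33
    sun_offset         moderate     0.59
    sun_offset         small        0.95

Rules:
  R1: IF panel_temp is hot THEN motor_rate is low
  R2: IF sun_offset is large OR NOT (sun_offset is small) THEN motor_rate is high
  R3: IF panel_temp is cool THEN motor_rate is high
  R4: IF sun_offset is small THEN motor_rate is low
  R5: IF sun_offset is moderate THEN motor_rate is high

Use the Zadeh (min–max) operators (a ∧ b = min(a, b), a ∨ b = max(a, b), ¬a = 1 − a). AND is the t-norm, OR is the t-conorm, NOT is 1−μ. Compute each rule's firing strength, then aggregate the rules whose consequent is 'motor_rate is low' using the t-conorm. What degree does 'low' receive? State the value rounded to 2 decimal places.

0.95

R1: hot=0.17 → w = 0.17
R2: large=0.33, ¬small=1−0.95=0.05; OR[max(a, b)] → w = 0.33
R3: cool=0.11 → w = 0.11
R4: small=0.95 → w = 0.95
R5: moderate=0.59 → w = 0.59
Rules with consequent 'low': {R1, R4} → strengths 0.17, 0.95
Aggregate via t-conorm [max(a, b)]: 0.95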